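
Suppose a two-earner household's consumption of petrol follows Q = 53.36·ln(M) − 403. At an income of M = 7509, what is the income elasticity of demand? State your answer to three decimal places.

At M = 7509: Q = 73.177.
dQ/dM = 53.36/M = 0.00710614 at this income.
η = (dQ/dM)·(M/Q) = 0.00710614 × (7509/73.177) = 0.729.

0.729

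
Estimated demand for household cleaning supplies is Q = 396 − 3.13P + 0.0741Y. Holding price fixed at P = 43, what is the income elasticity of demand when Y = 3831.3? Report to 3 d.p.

At P = 43, Y = 3831.3: Q = 545.309.
Holding P constant, ∂Q/∂Y = 0.0741.
η_Y = (∂Q/∂Y)·(Y/Q) = 0.0741 × (3831.3/545.309) = 0.521.

0.521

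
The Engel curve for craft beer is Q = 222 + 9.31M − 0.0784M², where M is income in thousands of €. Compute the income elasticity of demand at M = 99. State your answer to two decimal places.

At M = 99: Q = 375.2916.
dQ/dM = 9.31 − 0.1568M = -6.21320.
η = (dQ/dM)·(M/Q) = -6.21320 × (99/375.2916) = -1.64.

-1.64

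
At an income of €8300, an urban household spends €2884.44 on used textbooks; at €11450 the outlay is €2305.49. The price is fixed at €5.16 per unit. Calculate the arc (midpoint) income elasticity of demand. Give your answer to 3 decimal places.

With a constant price, Q₁ = 2884.44/5.16 = 559.000 and Q₂ = 2305.49/5.16 = 446.800 (equivalently, work directly with expenditure since P cancels).
Midpoint %ΔQ = (2305.49 − 2884.44)/2594.97 = -0.22311; midpoint %ΔI = (11450 − 8300)/9875 = 0.31899.
η = -0.22311 / 0.31899 = -0.699.

-0.699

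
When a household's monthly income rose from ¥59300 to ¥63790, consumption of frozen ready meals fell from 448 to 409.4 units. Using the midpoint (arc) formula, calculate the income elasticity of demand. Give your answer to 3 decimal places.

ΔQ = 409.4 − 448 = -38.6; midpoint Q̄ = (448 + 409.4)/2 = 428.7.
ΔI = 63790 − 59300 = 4490; midpoint Ī = (59300 + 63790)/2 = 61545.
η = (ΔQ/Q̄) ÷ (ΔI/Ī) = (-38.6/428.7) ÷ (4490/61545) = -1.234.

-1.234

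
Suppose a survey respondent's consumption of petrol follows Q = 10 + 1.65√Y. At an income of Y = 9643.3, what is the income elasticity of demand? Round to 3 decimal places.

At Y = 9643.3: Q = 172.031.
dQ/dY = 1.65/(2√Y) = 0.0084012 at this income.
η = (dQ/dY)·(Y/Q) = 0.0084012 × (9643.3/172.031) = 0.471.

0.471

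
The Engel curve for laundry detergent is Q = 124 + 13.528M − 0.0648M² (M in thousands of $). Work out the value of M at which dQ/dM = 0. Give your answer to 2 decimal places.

dQ/dM = 13.528 − 0.1296M.
The good is inferior where dQ/dM < 0. Setting dQ/dM = 0 gives M = 13.528 / 0.1296 = 104.38.

104.38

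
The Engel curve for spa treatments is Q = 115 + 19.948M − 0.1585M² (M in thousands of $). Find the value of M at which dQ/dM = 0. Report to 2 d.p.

dQ/dM = 19.948 − 0.317M.
The good is inferior where dQ/dM < 0. Setting dQ/dM = 0 gives M = 19.948 / 0.317 = 62.93.

62.93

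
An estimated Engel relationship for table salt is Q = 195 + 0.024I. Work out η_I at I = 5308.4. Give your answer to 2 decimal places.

At I = 5308.4: Q = 322.402.
dQ/dI = 0.024.
η = (dQ/dI)·(I/Q) = 0.024 × (5308.4/322.402) = 0.40.

0.40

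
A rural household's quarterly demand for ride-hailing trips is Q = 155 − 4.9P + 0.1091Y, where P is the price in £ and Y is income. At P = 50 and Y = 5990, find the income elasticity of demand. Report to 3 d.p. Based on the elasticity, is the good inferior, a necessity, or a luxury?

At P = 50, Y = 5990: Q = 563.509.
Holding P constant, ∂Q/∂Y = 0.1091.
η_Y = (∂Q/∂Y)·(Y/Q) = 0.1091 × (5990/563.509) = 1.160.
Since η > 1, this is a luxury.

1.160 (luxury)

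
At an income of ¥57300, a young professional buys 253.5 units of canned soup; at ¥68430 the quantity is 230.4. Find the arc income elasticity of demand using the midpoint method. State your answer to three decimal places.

ΔQ = 230.4 − 253.5 = -23.1; midpoint Q̄ = (253.5 + 230.4)/2 = 241.95.
ΔI = 68430 − 57300 = 11130; midpoint Ī = (57300 + 68430)/2 = 62865.
η = (ΔQ/Q̄) ÷ (ΔI/Ī) = (-23.1/241.95) ÷ (11130/62865) = -0.539.

-0.539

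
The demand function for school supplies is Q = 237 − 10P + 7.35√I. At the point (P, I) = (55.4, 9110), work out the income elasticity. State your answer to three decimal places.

0.912

At P = 55.4, I = 9110: Q = 384.530.
Holding P constant, ∂Q/∂I = 7.35/(2√I) = 0.0385033.
η_I = (∂Q/∂I)·(I/Q) = 0.0385033 × (9110/384.530) = 0.912.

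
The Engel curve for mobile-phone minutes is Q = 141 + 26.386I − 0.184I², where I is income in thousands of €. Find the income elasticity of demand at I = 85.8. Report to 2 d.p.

At I = 85.8: Q = 1050.3770.
dQ/dI = 26.386 − 0.368I = -5.18840.
η = (dQ/dI)·(I/Q) = -5.18840 × (85.8/1050.3770) = -0.42.

-0.42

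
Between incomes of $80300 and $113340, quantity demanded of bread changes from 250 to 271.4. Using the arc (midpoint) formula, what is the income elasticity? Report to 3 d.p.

0.241

ΔQ = 271.4 − 250 = 21.4; midpoint Q̄ = (250 + 271.4)/2 = 260.7.
ΔI = 113340 − 80300 = 33040; midpoint Ī = (80300 + 113340)/2 = 96820.
η = (ΔQ/Q̄) ÷ (ΔI/Ī) = (21.4/260.7) ÷ (33040/96820) = 0.241.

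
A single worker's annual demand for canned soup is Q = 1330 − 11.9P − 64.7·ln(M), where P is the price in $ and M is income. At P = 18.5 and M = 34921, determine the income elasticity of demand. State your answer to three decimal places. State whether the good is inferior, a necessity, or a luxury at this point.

At P = 18.5, M = 34921: Q = 433.033.
Holding P constant, ∂Q/∂M = -64.7/M = -0.00185275.
η_M = (∂Q/∂M)·(M/Q) = -0.00185275 × (34921/433.033) = -0.149.
Since η < 0, this is an inferior good.

-0.149 (inferior good)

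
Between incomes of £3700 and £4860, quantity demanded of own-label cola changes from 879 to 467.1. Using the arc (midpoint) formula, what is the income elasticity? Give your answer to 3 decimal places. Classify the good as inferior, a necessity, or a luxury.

-2.258 (inferior good)

ΔQ = 467.1 − 879 = -411.9; midpoint Q̄ = (879 + 467.1)/2 = 673.05.
ΔI = 4860 − 3700 = 1160; midpoint Ī = (3700 + 4860)/2 = 4280.
η = (ΔQ/Q̄) ÷ (ΔI/Ī) = (-411.9/673.05) ÷ (1160/4280) = -2.258.
η < 0 ⇒ inferior good.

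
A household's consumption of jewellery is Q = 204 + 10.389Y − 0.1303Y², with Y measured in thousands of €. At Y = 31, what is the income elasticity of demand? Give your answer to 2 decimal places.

At Y = 31: Q = 400.8407.
dQ/dY = 10.389 − 0.2606Y = 2.31040.
η = (dQ/dY)·(Y/Q) = 2.31040 × (31/400.8407) = 0.18.

0.18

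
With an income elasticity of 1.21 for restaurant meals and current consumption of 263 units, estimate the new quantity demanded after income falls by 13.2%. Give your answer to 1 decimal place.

%ΔQ ≈ η × %ΔI = 1.21 × (-13.2%) = -15.972%.
New Q ≈ 263 × (1 − 0.15972) = 221.0.

221.0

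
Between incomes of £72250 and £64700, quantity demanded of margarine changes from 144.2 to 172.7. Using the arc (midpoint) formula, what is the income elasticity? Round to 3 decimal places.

-1.631

ΔQ = 172.7 − 144.2 = 28.5; midpoint Q̄ = (144.2 + 172.7)/2 = 158.45.
ΔI = 64700 − 72250 = -7550; midpoint Ī = (72250 + 64700)/2 = 68475.
η = (ΔQ/Q̄) ÷ (ΔI/Ī) = (28.5/158.45) ÷ (-7550/68475) = -1.631.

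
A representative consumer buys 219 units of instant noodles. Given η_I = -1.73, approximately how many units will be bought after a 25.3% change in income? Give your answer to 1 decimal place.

%ΔQ ≈ η × %ΔI = -1.73 × 25.3% = -43.769%.
New Q ≈ 219 × (1 − 0.43769) = 123.1.

123.1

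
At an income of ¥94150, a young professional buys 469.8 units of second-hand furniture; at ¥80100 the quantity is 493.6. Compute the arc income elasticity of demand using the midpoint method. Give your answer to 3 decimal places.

-0.306

ΔQ = 493.6 − 469.8 = 23.8; midpoint Q̄ = (469.8 + 493.6)/2 = 481.7.
ΔI = 80100 − 94150 = -14050; midpoint Ī = (94150 + 80100)/2 = 87125.
η = (ΔQ/Q̄) ÷ (ΔI/Ī) = (23.8/481.7) ÷ (-14050/87125) = -0.306.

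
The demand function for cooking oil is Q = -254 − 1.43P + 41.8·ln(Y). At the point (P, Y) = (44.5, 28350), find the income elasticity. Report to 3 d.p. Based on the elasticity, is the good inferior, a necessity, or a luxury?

At P = 44.5, Y = 28350: Q = 110.915.
Holding P constant, ∂Q/∂Y = 41.8/Y = 0.00147443.
η_Y = (∂Q/∂Y)·(Y/Q) = 0.00147443 × (28350/110.915) = 0.377.
Since 0 < η < 1, this is a necessity.

0.377 (necessity)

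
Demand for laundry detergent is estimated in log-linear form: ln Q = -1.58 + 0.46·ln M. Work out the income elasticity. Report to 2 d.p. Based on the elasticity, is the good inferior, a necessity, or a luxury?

0.46 (necessity)

In a log-linear demand, the coefficient on ln M is the income elasticity.
So η = 0.46.
0 < η < 1 ⇒ necessity.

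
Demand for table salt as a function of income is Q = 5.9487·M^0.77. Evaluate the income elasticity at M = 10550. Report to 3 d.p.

For Q = A·M^β the income elasticity is constant and equal to β.
Here β = 0.77, so η = 0.770.

0.770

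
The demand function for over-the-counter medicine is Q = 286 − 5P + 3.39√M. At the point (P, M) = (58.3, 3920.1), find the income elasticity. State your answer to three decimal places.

At P = 58.3, M = 3920.1: Q = 206.750.
Holding P constant, ∂Q/∂M = 3.39/(2√M) = 0.027072.
η_M = (∂Q/∂M)·(M/Q) = 0.027072 × (3920.1/206.750) = 0.513.

0.513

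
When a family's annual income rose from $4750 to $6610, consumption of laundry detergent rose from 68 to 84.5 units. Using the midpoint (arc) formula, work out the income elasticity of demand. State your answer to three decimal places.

ΔQ = 84.5 − 68 = 16.5; midpoint Q̄ = (68 + 84.5)/2 = 76.25.
ΔI = 6610 − 4750 = 1860; midpoint Ī = (4750 + 6610)/2 = 5680.
η = (ΔQ/Q̄) ÷ (ΔI/Ī) = (16.5/76.25) ÷ (1860/5680) = 0.661.

0.661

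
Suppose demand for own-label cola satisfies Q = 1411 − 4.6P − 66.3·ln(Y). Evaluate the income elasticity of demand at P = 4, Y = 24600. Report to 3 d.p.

-0.092

At P = 4, Y = 24600: Q = 722.274.
Holding P constant, ∂Q/∂Y = -66.3/Y = -0.00269512.
η_Y = (∂Q/∂Y)·(Y/Q) = -0.00269512 × (24600/722.274) = -0.092.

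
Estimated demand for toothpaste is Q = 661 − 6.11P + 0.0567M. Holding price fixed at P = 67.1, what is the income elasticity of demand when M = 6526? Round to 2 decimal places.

0.60

At P = 67.1, M = 6526: Q = 621.043.
Holding P constant, ∂Q/∂M = 0.0567.
η_M = (∂Q/∂M)·(M/Q) = 0.0567 × (6526/621.043) = 0.60.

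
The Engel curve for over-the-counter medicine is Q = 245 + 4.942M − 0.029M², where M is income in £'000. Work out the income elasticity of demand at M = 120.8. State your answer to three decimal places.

At M = 120.8: Q = 418.8070.
dQ/dM = 4.942 − 0.058M = -2.06440.
η = (dQ/dM)·(M/Q) = -2.06440 × (120.8/418.8070) = -0.595.

-0.595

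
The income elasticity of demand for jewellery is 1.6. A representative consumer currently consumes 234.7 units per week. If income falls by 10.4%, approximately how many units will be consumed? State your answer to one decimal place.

195.6

%ΔQ ≈ η × %ΔI = 1.6 × (-10.4%) = -16.64%.
New Q ≈ 234.7 × (1 − 0.1664) = 195.6.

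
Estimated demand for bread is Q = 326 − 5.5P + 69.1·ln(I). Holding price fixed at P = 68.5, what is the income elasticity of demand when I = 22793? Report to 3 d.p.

0.108

At P = 68.5, I = 22793: Q = 642.614.
Holding P constant, ∂Q/∂I = 69.1/I = 0.00303163.
η_I = (∂Q/∂I)·(I/Q) = 0.00303163 × (22793/642.614) = 0.108.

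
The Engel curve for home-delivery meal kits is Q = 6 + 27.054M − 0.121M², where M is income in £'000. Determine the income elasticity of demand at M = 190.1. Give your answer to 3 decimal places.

-4.641

At M = 190.1: Q = 776.2662.
dQ/dM = 27.054 − 0.242M = -18.95020.
η = (dQ/dM)·(M/Q) = -18.95020 × (190.1/776.2662) = -4.641.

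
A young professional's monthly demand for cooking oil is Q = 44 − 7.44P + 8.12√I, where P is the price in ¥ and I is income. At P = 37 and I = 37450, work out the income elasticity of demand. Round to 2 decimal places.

0.59

At P = 37, I = 37450: Q = 1340.103.
Holding P constant, ∂Q/∂I = 8.12/(2√I) = 0.0209797.
η_I = (∂Q/∂I)·(I/Q) = 0.0209797 × (37450/1340.103) = 0.59.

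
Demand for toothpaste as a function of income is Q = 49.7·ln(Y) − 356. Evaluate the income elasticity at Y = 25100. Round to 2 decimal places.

0.34

At Y = 25100: Q = 147.492.
dQ/dY = 49.7/Y = 0.00198008 at this income.
η = (dQ/dY)·(Y/Q) = 0.00198008 × (25100/147.492) = 0.34.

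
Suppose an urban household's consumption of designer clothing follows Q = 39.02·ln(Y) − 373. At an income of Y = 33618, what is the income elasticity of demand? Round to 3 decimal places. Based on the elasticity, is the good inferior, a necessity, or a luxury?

At Y = 33618: Q = 33.698.
dQ/dY = 39.02/Y = 0.00116069 at this income.
η = (dQ/dY)·(Y/Q) = 0.00116069 × (33618/33.698) = 1.158.
Since η > 1, the good is a luxury.

1.158 (luxury)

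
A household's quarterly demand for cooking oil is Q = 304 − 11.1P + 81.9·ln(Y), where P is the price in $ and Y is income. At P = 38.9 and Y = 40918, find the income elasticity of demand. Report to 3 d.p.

0.110

At P = 38.9, Y = 40918: Q = 741.933.
Holding P constant, ∂Q/∂Y = 81.9/Y = 0.00200156.
η_Y = (∂Q/∂Y)·(Y/Q) = 0.00200156 × (40918/741.933) = 0.110.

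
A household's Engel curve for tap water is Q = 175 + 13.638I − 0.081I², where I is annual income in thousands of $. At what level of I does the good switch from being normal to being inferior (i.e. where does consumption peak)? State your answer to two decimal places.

dQ/dI = 13.638 − 0.162I.
The good is inferior where dQ/dI < 0. Setting dQ/dI = 0 gives I = 13.638 / 0.162 = 84.19.

84.19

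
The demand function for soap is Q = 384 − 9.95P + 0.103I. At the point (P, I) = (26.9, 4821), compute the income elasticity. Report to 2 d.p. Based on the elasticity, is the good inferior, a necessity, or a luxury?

At P = 26.9, I = 4821: Q = 612.908.
Holding P constant, ∂Q/∂I = 0.103.
η_I = (∂Q/∂I)·(I/Q) = 0.103 × (4821/612.908) = 0.81.
Since 0 < η < 1, this is a necessity.

0.81 (necessity)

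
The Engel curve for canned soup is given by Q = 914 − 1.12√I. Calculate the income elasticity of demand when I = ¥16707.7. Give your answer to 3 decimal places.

-0.094

At I = 16707.7: Q = 769.231.
dQ/dI = -1.12/(2√I) = -0.00433241 at this income.
η = (dQ/dI)·(I/Q) = -0.00433241 × (16707.7/769.231) = -0.094.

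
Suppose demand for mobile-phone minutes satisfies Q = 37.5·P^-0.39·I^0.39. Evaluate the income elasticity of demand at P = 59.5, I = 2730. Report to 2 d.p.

0.39

For a multiplicative demand Q = A·P^α·I^β, the income elasticity is β everywhere.
Here β = 0.39, so η = 0.39.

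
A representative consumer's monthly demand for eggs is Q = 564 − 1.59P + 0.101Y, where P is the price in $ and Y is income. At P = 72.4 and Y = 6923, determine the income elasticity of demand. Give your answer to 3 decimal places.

0.609

At P = 72.4, Y = 6923: Q = 1148.107.
Holding P constant, ∂Q/∂Y = 0.101.
η_Y = (∂Q/∂Y)·(Y/Q) = 0.101 × (6923/1148.107) = 0.609.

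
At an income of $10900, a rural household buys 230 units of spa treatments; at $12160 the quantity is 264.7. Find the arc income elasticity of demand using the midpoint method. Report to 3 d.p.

1.284

ΔQ = 264.7 − 230 = 34.7; midpoint Q̄ = (230 + 264.7)/2 = 247.35.
ΔI = 12160 − 10900 = 1260; midpoint Ī = (10900 + 12160)/2 = 11530.
η = (ΔQ/Q̄) ÷ (ΔI/Ī) = (34.7/247.35) ÷ (1260/11530) = 1.284.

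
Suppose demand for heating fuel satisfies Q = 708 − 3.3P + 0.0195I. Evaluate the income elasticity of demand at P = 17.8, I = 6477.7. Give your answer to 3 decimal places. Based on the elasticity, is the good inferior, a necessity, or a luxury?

At P = 17.8, I = 6477.7: Q = 775.575.
Holding P constant, ∂Q/∂I = 0.0195.
η_I = (∂Q/∂I)·(I/Q) = 0.0195 × (6477.7/775.575) = 0.163.
Since 0 < η < 1, this is a necessity.

0.163 (necessity)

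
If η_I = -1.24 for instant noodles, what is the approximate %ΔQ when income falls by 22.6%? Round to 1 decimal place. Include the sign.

%ΔQ ≈ η × %ΔI = -1.24 × (-22.6%) = 28.0%.

28.0%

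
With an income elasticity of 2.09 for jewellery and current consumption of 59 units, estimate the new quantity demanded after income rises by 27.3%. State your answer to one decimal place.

%ΔQ ≈ η × %ΔI = 2.09 × 27.3% = 57.057%.
New Q ≈ 59 × (1 + 0.57057) = 92.7.

92.7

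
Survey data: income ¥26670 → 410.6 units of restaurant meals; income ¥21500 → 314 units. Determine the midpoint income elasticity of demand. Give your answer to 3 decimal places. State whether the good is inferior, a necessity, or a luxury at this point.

1.242 (luxury)

ΔQ = 314 − 410.6 = -96.6; midpoint Q̄ = (410.6 + 314)/2 = 362.3.
ΔI = 21500 − 26670 = -5170; midpoint Ī = (26670 + 21500)/2 = 24085.
η = (ΔQ/Q̄) ÷ (ΔI/Ī) = (-96.6/362.3) ÷ (-5170/24085) = 1.242.
η > 1 ⇒ luxury.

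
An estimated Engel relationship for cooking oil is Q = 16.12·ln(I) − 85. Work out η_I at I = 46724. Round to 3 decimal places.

At I = 46724: Q = 88.322.
dQ/dI = 16.12/I = 0.000345005 at this income.
η = (dQ/dI)·(I/Q) = 0.000345005 × (46724/88.322) = 0.183.

0.183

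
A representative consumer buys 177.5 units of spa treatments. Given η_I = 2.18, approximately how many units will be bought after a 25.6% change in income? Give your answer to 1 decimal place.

%ΔQ ≈ η × %ΔI = 2.18 × 25.6% = 55.808%.
New Q ≈ 177.5 × (1 + 0.55808) = 276.6.

276.6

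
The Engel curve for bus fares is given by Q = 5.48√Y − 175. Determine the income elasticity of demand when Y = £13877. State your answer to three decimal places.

At Y = 13877: Q = 470.548.
dQ/dY = 5.48/(2√Y) = 0.0232596 at this income.
η = (dQ/dY)·(Y/Q) = 0.0232596 × (13877/470.548) = 0.686.

0.686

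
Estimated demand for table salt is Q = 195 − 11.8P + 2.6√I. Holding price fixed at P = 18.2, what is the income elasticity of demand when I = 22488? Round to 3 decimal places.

At P = 18.2, I = 22488: Q = 370.136.
Holding P constant, ∂Q/∂I = 2.6/(2√I) = 0.00866898.
η_I = (∂Q/∂I)·(I/Q) = 0.00866898 × (22488/370.136) = 0.527.

0.527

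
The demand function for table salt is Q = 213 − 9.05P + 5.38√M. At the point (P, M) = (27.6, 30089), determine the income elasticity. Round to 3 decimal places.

At P = 27.6, M = 30089: Q = 896.445.
Holding P constant, ∂Q/∂M = 5.38/(2√M) = 0.0155077.
η_M = (∂Q/∂M)·(M/Q) = 0.0155077 × (30089/896.445) = 0.521.

0.521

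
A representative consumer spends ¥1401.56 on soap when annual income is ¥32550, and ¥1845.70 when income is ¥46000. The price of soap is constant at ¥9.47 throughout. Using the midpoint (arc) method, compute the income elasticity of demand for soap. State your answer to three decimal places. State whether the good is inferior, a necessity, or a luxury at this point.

0.799 (necessity)

With a constant price, Q₁ = 1401.56/9.47 = 148.000 and Q₂ = 1845.70/9.47 = 194.900 (equivalently, work directly with expenditure since P cancels).
Midpoint %ΔQ = (1845.70 − 1401.56)/1623.63 = 0.27355; midpoint %ΔI = (46000 − 32550)/39275 = 0.34246.
η = 0.27355 / 0.34246 = 0.799.
0 < η < 1 ⇒ necessity.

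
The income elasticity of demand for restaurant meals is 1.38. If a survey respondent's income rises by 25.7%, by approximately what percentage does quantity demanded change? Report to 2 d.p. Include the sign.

35.47%

%ΔQ ≈ η × %ΔI = 1.38 × 25.7% = 35.47%.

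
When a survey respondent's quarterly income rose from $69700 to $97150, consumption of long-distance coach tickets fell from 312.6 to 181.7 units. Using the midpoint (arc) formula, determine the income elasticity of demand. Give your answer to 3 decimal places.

-1.610

ΔQ = 181.7 − 312.6 = -130.9; midpoint Q̄ = (312.6 + 181.7)/2 = 247.15.
ΔI = 97150 − 69700 = 27450; midpoint Ī = (69700 + 97150)/2 = 83425.
η = (ΔQ/Q̄) ÷ (ΔI/Ī) = (-130.9/247.15) ÷ (27450/83425) = -1.610.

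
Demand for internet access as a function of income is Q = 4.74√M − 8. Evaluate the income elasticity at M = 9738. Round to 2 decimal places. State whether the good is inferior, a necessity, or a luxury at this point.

0.51 (necessity)

At M = 9738: Q = 459.749.
dQ/dM = 4.74/(2√M) = 0.0240167 at this income.
η = (dQ/dM)·(M/Q) = 0.0240167 × (9738/459.749) = 0.51.
Since 0 < η < 1, the good is a necessity.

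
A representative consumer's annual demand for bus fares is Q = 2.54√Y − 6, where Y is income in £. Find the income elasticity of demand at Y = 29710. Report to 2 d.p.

0.51

At Y = 29710: Q = 431.809.
dQ/dY = 2.54/(2√Y) = 0.00736805 at this income.
η = (dQ/dY)·(Y/Q) = 0.00736805 × (29710/431.809) = 0.51.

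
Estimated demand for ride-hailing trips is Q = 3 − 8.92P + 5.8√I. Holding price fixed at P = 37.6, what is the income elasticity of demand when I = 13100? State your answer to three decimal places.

At P = 37.6, I = 13100: Q = 331.448.
Holding P constant, ∂Q/∂I = 5.8/(2√I) = 0.0253374.
η_I = (∂Q/∂I)·(I/Q) = 0.0253374 × (13100/331.448) = 1.001.

1.001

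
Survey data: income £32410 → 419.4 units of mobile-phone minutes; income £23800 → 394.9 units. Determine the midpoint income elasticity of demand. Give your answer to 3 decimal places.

ΔQ = 394.9 − 419.4 = -24.5; midpoint Q̄ = (419.4 + 394.9)/2 = 407.15.
ΔI = 23800 − 32410 = -8610; midpoint Ī = (32410 + 23800)/2 = 28105.
η = (ΔQ/Q̄) ÷ (ΔI/Ī) = (-24.5/407.15) ÷ (-8610/28105) = 0.196.

0.196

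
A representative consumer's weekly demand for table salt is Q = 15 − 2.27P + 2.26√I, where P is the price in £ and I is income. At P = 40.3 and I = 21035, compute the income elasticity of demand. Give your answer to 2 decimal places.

At P = 40.3, I = 21035: Q = 251.297.
Holding P constant, ∂Q/∂I = 2.26/(2√I) = 0.00779125.
η_I = (∂Q/∂I)·(I/Q) = 0.00779125 × (21035/251.297) = 0.65.

0.65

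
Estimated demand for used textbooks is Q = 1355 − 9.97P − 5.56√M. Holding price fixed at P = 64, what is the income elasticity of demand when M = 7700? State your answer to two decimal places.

At P = 64, M = 7700: Q = 229.032.
Holding P constant, ∂Q/∂M = -5.56/(2√M) = -0.031681.
η_M = (∂Q/∂M)·(M/Q) = -0.031681 × (7700/229.032) = -1.07.

-1.07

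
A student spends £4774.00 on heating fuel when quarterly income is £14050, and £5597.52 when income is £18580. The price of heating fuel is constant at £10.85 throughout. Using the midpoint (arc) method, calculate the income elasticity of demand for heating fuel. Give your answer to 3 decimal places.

0.572

With a constant price, Q₁ = 4774.00/10.85 = 440.000 and Q₂ = 5597.52/10.85 = 515.900 (equivalently, work directly with expenditure since P cancels).
Midpoint %ΔQ = (5597.52 − 4774.00)/5185.76 = 0.15880; midpoint %ΔI = (18580 − 14050)/16315 = 0.27766.
η = 0.15880 / 0.27766 = 0.572.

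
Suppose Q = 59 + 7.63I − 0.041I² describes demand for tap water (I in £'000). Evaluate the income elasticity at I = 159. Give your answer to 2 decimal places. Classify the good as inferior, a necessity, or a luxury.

-3.65 (inferior good)

At I = 159: Q = 235.6490.
dQ/dI = 7.63 − 0.082I = -5.40800.
η = (dQ/dI)·(I/Q) = -5.40800 × (159/235.6490) = -3.65.
η < 0 ⇒ inferior good.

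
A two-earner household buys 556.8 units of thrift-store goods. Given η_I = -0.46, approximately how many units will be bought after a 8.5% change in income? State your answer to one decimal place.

%ΔQ ≈ η × %ΔI = -0.46 × 8.5% = -3.91%.
New Q ≈ 556.8 × (1 − 0.0391) = 535.0.

535.0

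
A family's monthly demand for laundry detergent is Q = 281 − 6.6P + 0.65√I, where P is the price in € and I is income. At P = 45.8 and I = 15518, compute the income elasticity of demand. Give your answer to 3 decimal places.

0.678

At P = 45.8, I = 15518: Q = 59.691.
Holding P constant, ∂Q/∂I = 0.65/(2√I) = 0.00260895.
η_I = (∂Q/∂I)·(I/Q) = 0.00260895 × (15518/59.691) = 0.678.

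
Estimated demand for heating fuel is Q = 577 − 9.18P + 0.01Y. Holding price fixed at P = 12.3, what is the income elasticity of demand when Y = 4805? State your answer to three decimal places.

0.094

At P = 12.3, Y = 4805: Q = 512.136.
Holding P constant, ∂Q/∂Y = 0.01.
η_Y = (∂Q/∂Y)·(Y/Q) = 0.01 × (4805/512.136) = 0.094.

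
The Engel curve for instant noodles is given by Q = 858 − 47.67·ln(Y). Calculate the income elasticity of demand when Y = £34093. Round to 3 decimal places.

At Y = 34093: Q = 360.475.
dQ/dY = -47.67/Y = -0.00139823 at this income.
η = (dQ/dY)·(Y/Q) = -0.00139823 × (34093/360.475) = -0.132.

-0.132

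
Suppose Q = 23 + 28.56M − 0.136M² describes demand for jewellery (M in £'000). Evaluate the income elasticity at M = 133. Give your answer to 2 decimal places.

At M = 133: Q = 1415.7760.
dQ/dM = 28.56 − 0.272M = -7.61600.
η = (dQ/dM)·(M/Q) = -7.61600 × (133/1415.7760) = -0.72.

-0.72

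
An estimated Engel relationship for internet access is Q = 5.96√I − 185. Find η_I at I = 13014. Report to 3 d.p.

At I = 13014: Q = 494.910.
dQ/dI = 5.96/(2√I) = 0.0261223 at this income.
η = (dQ/dI)·(I/Q) = 0.0261223 × (13014/494.910) = 0.687.

0.687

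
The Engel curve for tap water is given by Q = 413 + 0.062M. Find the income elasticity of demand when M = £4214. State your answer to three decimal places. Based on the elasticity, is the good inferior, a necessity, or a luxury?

At M = 4214: Q = 674.268.
dQ/dM = 0.062.
η = (dQ/dM)·(M/Q) = 0.062 × (4214/674.268) = 0.387.
Since 0 < η < 1, the good is a necessity.

0.387 (necessity)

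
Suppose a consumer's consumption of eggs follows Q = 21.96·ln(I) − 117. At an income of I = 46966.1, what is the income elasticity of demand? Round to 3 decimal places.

At I = 46966.1: Q = 119.228.
dQ/dI = 21.96/I = 0.000467571 at this income.
η = (dQ/dI)·(I/Q) = 0.000467571 × (46966.1/119.228) = 0.184.

0.184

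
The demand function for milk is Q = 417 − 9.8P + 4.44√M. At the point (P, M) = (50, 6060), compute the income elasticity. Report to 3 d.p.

At P = 50, M = 6060: Q = 272.636.
Holding P constant, ∂Q/∂M = 4.44/(2√M) = 0.0285178.
η_M = (∂Q/∂M)·(M/Q) = 0.0285178 × (6060/272.636) = 0.634.

0.634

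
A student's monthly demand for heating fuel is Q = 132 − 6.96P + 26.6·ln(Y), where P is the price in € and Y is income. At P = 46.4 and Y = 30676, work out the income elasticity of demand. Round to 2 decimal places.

At P = 46.4, Y = 30676: Q = 83.867.
Holding P constant, ∂Q/∂Y = 26.6/Y = 0.000867127.
η_Y = (∂Q/∂Y)·(Y/Q) = 0.000867127 × (30676/83.867) = 0.32.

0.32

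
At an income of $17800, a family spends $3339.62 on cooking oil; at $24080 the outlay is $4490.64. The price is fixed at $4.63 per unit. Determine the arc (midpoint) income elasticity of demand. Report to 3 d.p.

0.980

With a constant price, Q₁ = 3339.62/4.63 = 721.300 and Q₂ = 4490.64/4.63 = 969.901 (equivalently, work directly with expenditure since P cancels).
Midpoint %ΔQ = (4490.64 − 3339.62)/3915.13 = 0.29399; midpoint %ΔI = (24080 − 17800)/20940 = 0.29990.
η = 0.29399 / 0.29990 = 0.980.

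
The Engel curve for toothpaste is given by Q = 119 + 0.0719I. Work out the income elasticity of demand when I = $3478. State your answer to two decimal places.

At I = 3478: Q = 369.068.
dQ/dI = 0.0719.
η = (dQ/dI)·(I/Q) = 0.0719 × (3478/369.068) = 0.68.

0.68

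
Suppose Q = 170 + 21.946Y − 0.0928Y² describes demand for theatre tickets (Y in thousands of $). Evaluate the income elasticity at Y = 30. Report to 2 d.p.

0.66

At Y = 30: Q = 744.8600.
dQ/dY = 21.946 − 0.1856Y = 16.37800.
η = (dQ/dY)·(Y/Q) = 16.37800 × (30/744.8600) = 0.66.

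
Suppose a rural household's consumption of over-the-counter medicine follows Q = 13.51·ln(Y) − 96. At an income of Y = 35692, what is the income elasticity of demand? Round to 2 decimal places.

0.30

At Y = 35692: Q = 45.621.
dQ/dY = 13.51/Y = 0.000378516 at this income.
η = (dQ/dY)·(Y/Q) = 0.000378516 × (35692/45.621) = 0.30.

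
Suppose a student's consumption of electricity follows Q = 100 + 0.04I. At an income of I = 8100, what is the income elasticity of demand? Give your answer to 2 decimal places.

0.76

At I = 8100: Q = 424.000.
dQ/dI = 0.04.
η = (dQ/dI)·(I/Q) = 0.04 × (8100/424.000) = 0.76.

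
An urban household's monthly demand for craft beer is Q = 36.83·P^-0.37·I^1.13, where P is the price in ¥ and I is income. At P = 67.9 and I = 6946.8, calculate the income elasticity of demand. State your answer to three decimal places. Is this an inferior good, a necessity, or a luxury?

For a multiplicative demand Q = A·P^α·I^β, the income elasticity is β everywhere.
Here β = 1.13, so η = 1.130.
Since η > 1, this is a luxury.

1.130 (luxury)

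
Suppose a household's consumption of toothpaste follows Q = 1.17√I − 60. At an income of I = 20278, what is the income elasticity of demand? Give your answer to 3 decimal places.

At I = 20278: Q = 106.609.
dQ/dI = 1.17/(2√I) = 0.00410812 at this income.
η = (dQ/dI)·(I/Q) = 0.00410812 × (20278/106.609) = 0.781.

0.781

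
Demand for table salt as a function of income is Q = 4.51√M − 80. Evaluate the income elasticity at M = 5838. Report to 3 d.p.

0.651

At M = 5838: Q = 264.595.
dQ/dM = 4.51/(2√M) = 0.0295131 at this income.
η = (dQ/dM)·(M/Q) = 0.0295131 × (5838/264.595) = 0.651.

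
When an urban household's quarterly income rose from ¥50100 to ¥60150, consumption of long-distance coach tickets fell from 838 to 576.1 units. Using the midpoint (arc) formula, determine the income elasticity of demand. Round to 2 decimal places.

-2.03

ΔQ = 576.1 − 838 = -261.9; midpoint Q̄ = (838 + 576.1)/2 = 707.05.
ΔI = 60150 − 50100 = 10050; midpoint Ī = (50100 + 60150)/2 = 55125.
η = (ΔQ/Q̄) ÷ (ΔI/Ī) = (-261.9/707.05) ÷ (10050/55125) = -2.03.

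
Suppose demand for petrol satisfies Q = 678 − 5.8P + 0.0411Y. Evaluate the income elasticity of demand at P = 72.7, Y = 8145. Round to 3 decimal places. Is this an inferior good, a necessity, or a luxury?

At P = 72.7, Y = 8145: Q = 591.100.
Holding P constant, ∂Q/∂Y = 0.0411.
η_Y = (∂Q/∂Y)·(Y/Q) = 0.0411 × (8145/591.100) = 0.566.
Since 0 < η < 1, this is a necessity.

0.566 (necessity)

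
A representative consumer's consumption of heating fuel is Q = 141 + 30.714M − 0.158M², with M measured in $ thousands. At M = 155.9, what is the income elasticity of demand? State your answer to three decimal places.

At M = 155.9: Q = 1089.1526.
dQ/dM = 30.714 − 0.316M = -18.55040.
η = (dQ/dM)·(M/Q) = -18.55040 × (155.9/1089.1526) = -2.655.

-2.655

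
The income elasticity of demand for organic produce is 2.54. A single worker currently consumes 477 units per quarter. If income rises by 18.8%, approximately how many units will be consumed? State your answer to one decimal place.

%ΔQ ≈ η × %ΔI = 2.54 × 18.8% = 47.752%.
New Q ≈ 477 × (1 + 0.47752) = 704.8.

704.8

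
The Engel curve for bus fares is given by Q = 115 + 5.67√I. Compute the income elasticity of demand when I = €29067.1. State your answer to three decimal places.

At I = 29067.1: Q = 1081.683.
dQ/dI = 5.67/(2√I) = 0.0166285 at this income.
η = (dQ/dI)·(I/Q) = 0.0166285 × (29067.1/1081.683) = 0.447.

0.447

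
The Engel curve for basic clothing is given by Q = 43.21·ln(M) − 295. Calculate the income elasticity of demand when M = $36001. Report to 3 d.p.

0.273

At M = 36001: Q = 158.329.
dQ/dM = 43.21/M = 0.00120024 at this income.
η = (dQ/dM)·(M/Q) = 0.00120024 × (36001/158.329) = 0.273.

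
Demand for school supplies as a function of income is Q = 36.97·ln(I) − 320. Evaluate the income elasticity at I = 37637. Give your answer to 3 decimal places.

0.532

At I = 37637: Q = 69.506.
dQ/dI = 36.97/I = 0.000982278 at this income.
η = (dQ/dI)·(I/Q) = 0.000982278 × (37637/69.506) = 0.532.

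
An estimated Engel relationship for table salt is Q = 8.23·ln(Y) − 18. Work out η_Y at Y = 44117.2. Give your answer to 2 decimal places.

0.12

At Y = 44117.2: Q = 70.017.
dQ/dY = 8.23/Y = 0.000186549 at this income.
η = (dQ/dY)·(Y/Q) = 0.000186549 × (44117.2/70.017) = 0.12.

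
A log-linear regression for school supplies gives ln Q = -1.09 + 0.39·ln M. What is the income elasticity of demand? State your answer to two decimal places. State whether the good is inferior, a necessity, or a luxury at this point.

0.39 (necessity)

In a log-linear demand, the coefficient on ln M is the income elasticity.
So η = 0.39.
0 < η < 1 ⇒ necessity.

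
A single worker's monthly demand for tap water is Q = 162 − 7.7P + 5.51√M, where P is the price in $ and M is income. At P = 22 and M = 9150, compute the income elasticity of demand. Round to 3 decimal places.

At P = 22, M = 9150: Q = 519.663.
Holding P constant, ∂Q/∂M = 5.51/(2√M) = 0.0288012.
η_M = (∂Q/∂M)·(M/Q) = 0.0288012 × (9150/519.663) = 0.507.

0.507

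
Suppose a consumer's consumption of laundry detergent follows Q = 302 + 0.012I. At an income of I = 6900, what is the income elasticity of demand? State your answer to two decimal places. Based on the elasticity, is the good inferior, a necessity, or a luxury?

0.22 (necessity)

At I = 6900: Q = 384.800.
dQ/dI = 0.012.
η = (dQ/dI)·(I/Q) = 0.012 × (6900/384.800) = 0.22.
Since 0 < η < 1, the good is a necessity.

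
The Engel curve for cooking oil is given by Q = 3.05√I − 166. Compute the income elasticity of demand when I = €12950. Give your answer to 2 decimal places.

At I = 12950: Q = 181.084.
dQ/dI = 3.05/(2√I) = 0.0134009 at this income.
η = (dQ/dI)·(I/Q) = 0.0134009 × (12950/181.084) = 0.96.

0.96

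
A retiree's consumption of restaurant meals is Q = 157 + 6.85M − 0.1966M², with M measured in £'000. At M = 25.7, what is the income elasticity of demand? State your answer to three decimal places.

At M = 25.7: Q = 203.1927.
dQ/dM = 6.85 − 0.3932M = -3.25524.
η = (dQ/dM)·(M/Q) = -3.25524 × (25.7/203.1927) = -0.412.

-0.412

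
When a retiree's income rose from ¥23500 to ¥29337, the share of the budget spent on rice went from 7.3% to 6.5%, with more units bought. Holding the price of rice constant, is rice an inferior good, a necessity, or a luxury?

necessity

Quantity rises but the budget share falls as income rises, so 0 < η < 1.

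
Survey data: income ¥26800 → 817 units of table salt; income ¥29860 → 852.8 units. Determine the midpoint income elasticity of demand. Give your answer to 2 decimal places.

0.40

ΔQ = 852.8 − 817 = 35.8; midpoint Q̄ = (817 + 852.8)/2 = 834.9.
ΔI = 29860 − 26800 = 3060; midpoint Ī = (26800 + 29860)/2 = 28330.
η = (ΔQ/Q̄) ÷ (ΔI/Ī) = (35.8/834.9) ÷ (3060/28330) = 0.40.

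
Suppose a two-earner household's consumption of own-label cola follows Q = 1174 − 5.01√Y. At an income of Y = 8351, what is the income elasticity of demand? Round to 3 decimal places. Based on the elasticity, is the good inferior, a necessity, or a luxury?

-0.320 (inferior good)

At Y = 8351: Q = 716.167.
dQ/dY = -5.01/(2√Y) = -0.0274119 at this income.
η = (dQ/dY)·(Y/Q) = -0.0274119 × (8351/716.167) = -0.320.
Since η < 0, the good is an inferior good.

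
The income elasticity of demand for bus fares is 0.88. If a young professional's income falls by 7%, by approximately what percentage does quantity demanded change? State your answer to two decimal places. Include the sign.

-6.16%

%ΔQ ≈ η × %ΔI = 0.88 × (-7%) = -6.16%.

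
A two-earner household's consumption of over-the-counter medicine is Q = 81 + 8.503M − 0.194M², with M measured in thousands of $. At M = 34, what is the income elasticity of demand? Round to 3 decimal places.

At M = 34: Q = 145.8380.
dQ/dM = 8.503 − 0.388M = -4.68900.
η = (dQ/dM)·(M/Q) = -4.68900 × (34/145.8380) = -1.093.

-1.093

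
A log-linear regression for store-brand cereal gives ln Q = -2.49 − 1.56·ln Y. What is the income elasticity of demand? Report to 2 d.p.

In a log-linear demand, the coefficient on ln Y is the income elasticity.
So η = -1.56.

-1.56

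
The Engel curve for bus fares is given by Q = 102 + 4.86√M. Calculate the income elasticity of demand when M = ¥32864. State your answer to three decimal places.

At M = 32864: Q = 983.042.
dQ/dM = 4.86/(2√M) = 0.0134044 at this income.
η = (dQ/dM)·(M/Q) = 0.0134044 × (32864/983.042) = 0.448.

0.448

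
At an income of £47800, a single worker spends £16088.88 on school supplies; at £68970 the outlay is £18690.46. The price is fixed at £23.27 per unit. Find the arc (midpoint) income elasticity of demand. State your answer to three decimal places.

With a constant price, Q₁ = 16088.88/23.27 = 691.400 and Q₂ = 18690.46/23.27 = 803.200 (equivalently, work directly with expenditure since P cancels).
Midpoint %ΔQ = (18690.46 − 16088.88)/17389.67 = 0.14960; midpoint %ΔI = (68970 − 47800)/58385 = 0.36259.
η = 0.14960 / 0.36259 = 0.413.

0.413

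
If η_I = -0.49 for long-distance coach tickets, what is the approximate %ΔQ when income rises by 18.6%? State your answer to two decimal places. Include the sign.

-9.11%

%ΔQ ≈ η × %ΔI = -0.49 × 18.6% = -9.11%.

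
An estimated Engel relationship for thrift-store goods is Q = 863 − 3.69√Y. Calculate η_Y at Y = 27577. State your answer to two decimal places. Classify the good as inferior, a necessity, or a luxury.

-1.22 (inferior good)

At Y = 27577: Q = 250.227.
dQ/dY = -3.69/(2√Y) = -0.0111102 at this income.
η = (dQ/dY)·(Y/Q) = -0.0111102 × (27577/250.227) = -1.22.
Since η < 0, the good is an inferior good.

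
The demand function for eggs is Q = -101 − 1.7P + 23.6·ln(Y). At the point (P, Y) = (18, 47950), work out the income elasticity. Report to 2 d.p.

0.19

At P = 18, Y = 47950: Q = 122.759.
Holding P constant, ∂Q/∂Y = 23.6/Y = 0.000492179.
η_Y = (∂Q/∂Y)·(Y/Q) = 0.000492179 × (47950/122.759) = 0.19.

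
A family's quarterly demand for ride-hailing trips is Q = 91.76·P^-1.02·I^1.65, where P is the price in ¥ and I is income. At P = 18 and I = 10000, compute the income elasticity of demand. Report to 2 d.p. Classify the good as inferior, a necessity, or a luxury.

For a multiplicative demand Q = A·P^α·I^β, the income elasticity is β everywhere.
Here β = 1.65, so η = 1.65.
Since η > 1, this is a luxury.

1.65 (luxury)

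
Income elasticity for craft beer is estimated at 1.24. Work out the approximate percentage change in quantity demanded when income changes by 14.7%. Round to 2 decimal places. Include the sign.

18.23%

%ΔQ ≈ η × %ΔI = 1.24 × 14.7% = 18.23%.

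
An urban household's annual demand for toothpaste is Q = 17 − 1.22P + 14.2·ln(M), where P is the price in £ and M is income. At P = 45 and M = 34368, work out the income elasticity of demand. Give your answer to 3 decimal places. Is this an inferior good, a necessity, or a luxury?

0.129 (necessity)

At P = 45, M = 34368: Q = 110.417.
Holding P constant, ∂Q/∂M = 14.2/M = 0.000413175.
η_M = (∂Q/∂M)·(M/Q) = 0.000413175 × (34368/110.417) = 0.129.
Since 0 < η < 1, this is a necessity.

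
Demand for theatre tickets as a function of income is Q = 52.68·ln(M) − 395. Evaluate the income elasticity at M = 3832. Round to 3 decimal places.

At M = 3832: Q = 39.670.
dQ/dM = 52.68/M = 0.0137474 at this income.
η = (dQ/dM)·(M/Q) = 0.0137474 × (3832/39.670) = 1.328.

1.328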